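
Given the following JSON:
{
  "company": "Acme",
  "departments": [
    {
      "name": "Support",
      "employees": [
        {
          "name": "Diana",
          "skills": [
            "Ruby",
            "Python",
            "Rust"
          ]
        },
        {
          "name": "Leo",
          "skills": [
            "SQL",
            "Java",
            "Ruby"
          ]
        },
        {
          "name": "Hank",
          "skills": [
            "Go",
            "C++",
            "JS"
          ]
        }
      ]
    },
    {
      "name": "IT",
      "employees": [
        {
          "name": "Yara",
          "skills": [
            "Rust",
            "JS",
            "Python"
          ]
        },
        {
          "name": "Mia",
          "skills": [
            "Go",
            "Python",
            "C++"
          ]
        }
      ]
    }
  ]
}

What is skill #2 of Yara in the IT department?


Path: departments[1].employees[0].skills[1]
Value: JS

ANSWER: JS


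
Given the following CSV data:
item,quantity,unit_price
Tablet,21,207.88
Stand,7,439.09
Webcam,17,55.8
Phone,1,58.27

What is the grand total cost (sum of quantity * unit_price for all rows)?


Computing row totals:
  Tablet: 21 * 207.88 = 4365.48
  Stand: 7 * 439.09 = 3073.63
  Webcam: 17 * 55.8 = 948.6
  Phone: 1 * 58.27 = 58.27
Grand total = 4365.48 + 3073.63 + 948.6 + 58.27 = 8445.98

ANSWER: 8445.98


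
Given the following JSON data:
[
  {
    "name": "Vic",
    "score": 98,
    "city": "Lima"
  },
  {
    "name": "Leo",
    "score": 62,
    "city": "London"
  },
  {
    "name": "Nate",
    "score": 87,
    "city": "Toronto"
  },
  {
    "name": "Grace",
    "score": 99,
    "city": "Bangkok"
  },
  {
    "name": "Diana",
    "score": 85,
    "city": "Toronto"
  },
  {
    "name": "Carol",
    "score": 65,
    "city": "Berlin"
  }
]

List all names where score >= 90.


Filtering records where score >= 90:
  Vic (score=98) -> YES
  Leo (score=62) -> no
  Nate (score=87) -> no
  Grace (score=99) -> YES
  Diana (score=85) -> no
  Carol (score=65) -> no


ANSWER: Vic, Grace


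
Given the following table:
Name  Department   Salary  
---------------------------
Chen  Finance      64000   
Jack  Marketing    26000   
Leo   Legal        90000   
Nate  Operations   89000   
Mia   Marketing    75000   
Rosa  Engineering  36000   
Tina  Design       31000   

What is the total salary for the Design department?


Design department members:
  Tina: 31000
Total = 31000 = 31000

ANSWER: 31000


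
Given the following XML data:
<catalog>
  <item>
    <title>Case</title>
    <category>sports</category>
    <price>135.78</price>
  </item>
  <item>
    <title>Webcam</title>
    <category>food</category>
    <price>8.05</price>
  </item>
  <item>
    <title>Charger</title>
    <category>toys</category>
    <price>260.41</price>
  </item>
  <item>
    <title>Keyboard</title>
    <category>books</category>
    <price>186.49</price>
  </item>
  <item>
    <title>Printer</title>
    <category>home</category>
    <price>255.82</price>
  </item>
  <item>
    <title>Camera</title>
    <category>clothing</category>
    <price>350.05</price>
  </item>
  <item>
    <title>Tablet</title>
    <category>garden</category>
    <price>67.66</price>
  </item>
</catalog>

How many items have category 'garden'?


Scanning <item> elements for <category>garden</category>:
  Item 7: Tablet -> MATCH
Count: 1

ANSWER: 1


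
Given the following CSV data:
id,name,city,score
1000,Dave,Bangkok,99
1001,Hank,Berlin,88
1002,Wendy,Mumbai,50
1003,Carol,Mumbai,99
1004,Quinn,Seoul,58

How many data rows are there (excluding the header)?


Counting rows (excluding header):
Header: id,name,city,score
Data rows: 5

ANSWER: 5


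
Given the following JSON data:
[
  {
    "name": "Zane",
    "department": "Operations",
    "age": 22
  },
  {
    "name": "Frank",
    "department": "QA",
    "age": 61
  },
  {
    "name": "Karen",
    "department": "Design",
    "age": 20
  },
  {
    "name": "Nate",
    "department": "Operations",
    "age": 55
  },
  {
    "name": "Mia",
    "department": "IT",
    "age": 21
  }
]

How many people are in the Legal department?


Scanning records for department = Legal
  No matches found
Count: 0

ANSWER: 0


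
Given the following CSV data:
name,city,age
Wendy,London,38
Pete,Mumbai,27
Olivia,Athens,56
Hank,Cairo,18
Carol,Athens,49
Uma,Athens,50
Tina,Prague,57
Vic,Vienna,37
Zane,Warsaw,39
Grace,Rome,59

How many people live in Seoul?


Scanning city column for 'Seoul':
Total matches: 0

ANSWER: 0


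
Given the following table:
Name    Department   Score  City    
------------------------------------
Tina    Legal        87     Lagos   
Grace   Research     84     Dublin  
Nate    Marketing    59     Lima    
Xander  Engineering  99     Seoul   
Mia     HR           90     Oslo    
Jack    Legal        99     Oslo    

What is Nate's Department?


Row 3: Nate
Department = Marketing

ANSWER: Marketing


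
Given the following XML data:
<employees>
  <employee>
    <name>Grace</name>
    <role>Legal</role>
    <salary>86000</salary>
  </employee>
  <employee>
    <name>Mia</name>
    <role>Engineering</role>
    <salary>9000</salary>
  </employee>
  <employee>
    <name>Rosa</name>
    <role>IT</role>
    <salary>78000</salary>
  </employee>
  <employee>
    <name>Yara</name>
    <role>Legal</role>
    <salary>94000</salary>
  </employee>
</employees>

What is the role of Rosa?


Searching for <employee> with <name>Rosa</name>
Found at position 3
<role>IT</role>

ANSWER: IT


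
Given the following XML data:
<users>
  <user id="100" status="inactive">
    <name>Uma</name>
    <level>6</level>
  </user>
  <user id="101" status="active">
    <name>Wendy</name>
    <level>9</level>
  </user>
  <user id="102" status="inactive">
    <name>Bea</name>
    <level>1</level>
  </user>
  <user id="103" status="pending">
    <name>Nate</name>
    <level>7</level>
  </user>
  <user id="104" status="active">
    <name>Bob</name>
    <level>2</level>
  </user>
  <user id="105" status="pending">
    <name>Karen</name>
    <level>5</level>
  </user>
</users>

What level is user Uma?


Finding user: Uma
<level>6</level>

ANSWER: 6


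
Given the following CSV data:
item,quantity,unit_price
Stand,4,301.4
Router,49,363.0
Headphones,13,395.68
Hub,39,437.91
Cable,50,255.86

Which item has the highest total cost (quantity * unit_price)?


Computing row totals:
  Stand: 1205.6
  Router: 17787.0
  Headphones: 5143.84
  Hub: 17078.49
  Cable: 12793.0
Maximum: Router (17787.0)

ANSWER: Router


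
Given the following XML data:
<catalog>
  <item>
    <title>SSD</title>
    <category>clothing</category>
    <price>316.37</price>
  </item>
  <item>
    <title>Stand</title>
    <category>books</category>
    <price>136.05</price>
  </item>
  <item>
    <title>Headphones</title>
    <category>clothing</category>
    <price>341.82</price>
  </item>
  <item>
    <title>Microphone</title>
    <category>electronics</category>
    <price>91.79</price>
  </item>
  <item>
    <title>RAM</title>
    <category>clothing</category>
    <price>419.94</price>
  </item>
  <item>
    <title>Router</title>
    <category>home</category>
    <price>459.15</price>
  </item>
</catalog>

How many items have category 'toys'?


Scanning <item> elements for <category>toys</category>:
Count: 0

ANSWER: 0


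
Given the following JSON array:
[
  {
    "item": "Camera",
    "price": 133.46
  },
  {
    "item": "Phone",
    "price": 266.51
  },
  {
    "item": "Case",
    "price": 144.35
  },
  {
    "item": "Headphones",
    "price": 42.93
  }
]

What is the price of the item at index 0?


Array index 0 -> Camera
price = 133.46

ANSWER: 133.46


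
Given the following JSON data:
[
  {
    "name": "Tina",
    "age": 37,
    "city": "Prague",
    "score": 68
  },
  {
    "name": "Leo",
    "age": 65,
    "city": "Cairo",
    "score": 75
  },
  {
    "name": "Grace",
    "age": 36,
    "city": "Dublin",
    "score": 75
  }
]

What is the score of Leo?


Looking up record where name = Leo
Record index: 1
Field 'score' = 75

ANSWER: 75


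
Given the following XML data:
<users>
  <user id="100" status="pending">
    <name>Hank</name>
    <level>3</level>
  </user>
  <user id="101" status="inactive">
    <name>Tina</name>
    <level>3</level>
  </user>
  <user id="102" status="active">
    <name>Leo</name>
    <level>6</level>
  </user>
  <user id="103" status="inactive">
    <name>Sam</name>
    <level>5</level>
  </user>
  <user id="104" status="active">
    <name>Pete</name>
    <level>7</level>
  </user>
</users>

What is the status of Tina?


Finding user with name = Tina
user id="101" status="inactive"

ANSWER: inactive


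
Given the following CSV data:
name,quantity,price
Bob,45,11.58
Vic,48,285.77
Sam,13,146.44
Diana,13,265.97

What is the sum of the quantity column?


Values in 'quantity' column:
  Row 1: 45
  Row 2: 48
  Row 3: 13
  Row 4: 13
Sum = 45 + 48 + 13 + 13 = 119

ANSWER: 119


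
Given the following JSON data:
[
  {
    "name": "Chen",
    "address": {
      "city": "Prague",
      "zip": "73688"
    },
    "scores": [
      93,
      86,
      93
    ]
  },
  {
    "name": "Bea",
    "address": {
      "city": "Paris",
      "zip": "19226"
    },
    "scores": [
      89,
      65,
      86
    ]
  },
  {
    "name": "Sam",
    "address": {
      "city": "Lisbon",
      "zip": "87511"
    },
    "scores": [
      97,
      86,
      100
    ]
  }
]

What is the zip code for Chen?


Path: records[0].address.zip
Value: 73688

ANSWER: 73688


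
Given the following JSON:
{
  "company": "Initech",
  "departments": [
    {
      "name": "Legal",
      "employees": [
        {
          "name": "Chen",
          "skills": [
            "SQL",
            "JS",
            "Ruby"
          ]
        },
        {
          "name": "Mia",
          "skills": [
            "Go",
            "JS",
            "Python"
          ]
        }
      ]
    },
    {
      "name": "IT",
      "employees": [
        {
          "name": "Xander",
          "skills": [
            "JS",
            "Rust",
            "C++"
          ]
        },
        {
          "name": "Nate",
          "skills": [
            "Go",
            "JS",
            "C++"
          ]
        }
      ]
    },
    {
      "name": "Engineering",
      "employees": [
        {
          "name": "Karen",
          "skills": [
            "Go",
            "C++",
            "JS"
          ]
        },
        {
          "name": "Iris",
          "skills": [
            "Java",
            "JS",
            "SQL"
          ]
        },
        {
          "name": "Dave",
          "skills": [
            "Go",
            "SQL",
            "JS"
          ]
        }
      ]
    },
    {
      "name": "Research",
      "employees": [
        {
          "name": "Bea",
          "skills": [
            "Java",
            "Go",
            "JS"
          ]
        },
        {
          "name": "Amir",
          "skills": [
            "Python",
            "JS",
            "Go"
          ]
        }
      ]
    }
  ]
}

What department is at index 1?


Path: departments[1].name
Value: IT

ANSWER: IT


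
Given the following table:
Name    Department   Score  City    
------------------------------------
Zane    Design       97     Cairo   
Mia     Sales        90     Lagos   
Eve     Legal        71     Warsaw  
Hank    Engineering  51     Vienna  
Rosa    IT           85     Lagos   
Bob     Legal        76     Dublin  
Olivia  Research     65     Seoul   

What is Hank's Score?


Row 4: Hank
Score = 51

ANSWER: 51


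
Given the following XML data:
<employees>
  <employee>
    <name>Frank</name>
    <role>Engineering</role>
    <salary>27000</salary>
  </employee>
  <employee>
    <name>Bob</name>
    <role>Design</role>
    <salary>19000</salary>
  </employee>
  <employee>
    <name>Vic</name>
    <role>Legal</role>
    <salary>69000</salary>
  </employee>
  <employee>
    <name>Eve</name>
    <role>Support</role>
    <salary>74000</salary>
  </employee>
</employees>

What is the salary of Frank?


Searching for <employee> with <name>Frank</name>
Found at position 1
<salary>27000</salary>

ANSWER: 27000


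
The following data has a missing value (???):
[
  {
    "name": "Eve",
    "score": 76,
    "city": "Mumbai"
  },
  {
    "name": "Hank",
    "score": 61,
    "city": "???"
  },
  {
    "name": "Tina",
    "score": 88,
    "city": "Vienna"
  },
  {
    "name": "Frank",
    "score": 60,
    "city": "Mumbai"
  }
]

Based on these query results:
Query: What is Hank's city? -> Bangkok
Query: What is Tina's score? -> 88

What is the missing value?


The missing value is Hank's city
From query: Hank's city = Bangkok

ANSWER: Bangkok


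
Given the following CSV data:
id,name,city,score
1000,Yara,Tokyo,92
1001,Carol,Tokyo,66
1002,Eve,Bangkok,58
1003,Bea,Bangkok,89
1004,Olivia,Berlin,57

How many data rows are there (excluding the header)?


Counting rows (excluding header):
Header: id,name,city,score
Data rows: 5

ANSWER: 5


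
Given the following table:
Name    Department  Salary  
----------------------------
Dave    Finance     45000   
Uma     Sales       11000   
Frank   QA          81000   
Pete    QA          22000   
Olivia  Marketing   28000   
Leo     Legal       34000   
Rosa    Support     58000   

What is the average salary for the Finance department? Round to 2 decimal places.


Finance department members:
  Dave: 45000
Sum = 45000
Count = 1
Average = 45000 / 1 = 45000.00

ANSWER: 45000.00


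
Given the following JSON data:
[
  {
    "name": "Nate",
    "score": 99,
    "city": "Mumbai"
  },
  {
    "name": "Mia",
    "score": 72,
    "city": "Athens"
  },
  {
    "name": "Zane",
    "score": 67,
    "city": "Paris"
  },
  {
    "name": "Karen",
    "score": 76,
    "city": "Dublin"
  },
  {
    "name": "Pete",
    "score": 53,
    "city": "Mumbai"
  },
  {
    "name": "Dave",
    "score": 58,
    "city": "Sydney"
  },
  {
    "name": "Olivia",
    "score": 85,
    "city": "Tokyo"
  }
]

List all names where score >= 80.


Filtering records where score >= 80:
  Nate (score=99) -> YES
  Mia (score=72) -> no
  Zane (score=67) -> no
  Karen (score=76) -> no
  Pete (score=53) -> no
  Dave (score=58) -> no
  Olivia (score=85) -> YES


ANSWER: Nate, Olivia


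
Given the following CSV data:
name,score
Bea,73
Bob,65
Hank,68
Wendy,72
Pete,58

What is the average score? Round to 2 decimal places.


Scores: 73, 65, 68, 72, 58
Sum = 336
Count = 5
Average = 336 / 5 = 67.20

ANSWER: 67.20


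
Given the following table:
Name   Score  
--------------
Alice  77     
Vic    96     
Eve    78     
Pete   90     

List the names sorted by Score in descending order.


Sorting by Score (descending):
  Vic: 96
  Pete: 90
  Eve: 78
  Alice: 77


ANSWER: Vic, Pete, Eve, Alice


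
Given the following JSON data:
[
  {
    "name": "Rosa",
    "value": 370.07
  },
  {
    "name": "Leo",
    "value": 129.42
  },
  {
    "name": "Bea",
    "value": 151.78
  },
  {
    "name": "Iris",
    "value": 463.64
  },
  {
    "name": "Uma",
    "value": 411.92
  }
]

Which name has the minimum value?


Comparing values:
  Rosa: 370.07
  Leo: 129.42
  Bea: 151.78
  Iris: 463.64
  Uma: 411.92
Minimum: Leo (129.42)

ANSWER: Leo


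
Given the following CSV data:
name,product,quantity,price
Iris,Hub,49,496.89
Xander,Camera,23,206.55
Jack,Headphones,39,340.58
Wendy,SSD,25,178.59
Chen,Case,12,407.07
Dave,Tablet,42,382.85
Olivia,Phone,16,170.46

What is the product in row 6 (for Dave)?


Row 6: Dave
Column 'product' = Tablet

ANSWER: Tablet


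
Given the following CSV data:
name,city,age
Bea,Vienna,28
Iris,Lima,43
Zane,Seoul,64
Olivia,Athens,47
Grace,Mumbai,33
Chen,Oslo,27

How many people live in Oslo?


Scanning city column for 'Oslo':
  Row 6: Chen -> MATCH
Total matches: 1

ANSWER: 1


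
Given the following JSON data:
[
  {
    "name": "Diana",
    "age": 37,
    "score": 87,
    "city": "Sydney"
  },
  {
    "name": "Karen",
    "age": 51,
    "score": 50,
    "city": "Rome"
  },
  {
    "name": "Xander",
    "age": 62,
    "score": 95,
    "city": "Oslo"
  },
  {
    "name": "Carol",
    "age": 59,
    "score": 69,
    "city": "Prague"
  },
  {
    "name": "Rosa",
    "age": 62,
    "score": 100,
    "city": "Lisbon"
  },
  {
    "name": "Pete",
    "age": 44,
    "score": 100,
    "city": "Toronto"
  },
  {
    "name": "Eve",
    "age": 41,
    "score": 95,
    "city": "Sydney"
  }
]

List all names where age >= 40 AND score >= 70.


Checking both conditions:
  Diana (age=37, score=87) -> no
  Karen (age=51, score=50) -> no
  Xander (age=62, score=95) -> YES
  Carol (age=59, score=69) -> no
  Rosa (age=62, score=100) -> YES
  Pete (age=44, score=100) -> YES
  Eve (age=41, score=95) -> YES


ANSWER: Xander, Rosa, Pete, Eve


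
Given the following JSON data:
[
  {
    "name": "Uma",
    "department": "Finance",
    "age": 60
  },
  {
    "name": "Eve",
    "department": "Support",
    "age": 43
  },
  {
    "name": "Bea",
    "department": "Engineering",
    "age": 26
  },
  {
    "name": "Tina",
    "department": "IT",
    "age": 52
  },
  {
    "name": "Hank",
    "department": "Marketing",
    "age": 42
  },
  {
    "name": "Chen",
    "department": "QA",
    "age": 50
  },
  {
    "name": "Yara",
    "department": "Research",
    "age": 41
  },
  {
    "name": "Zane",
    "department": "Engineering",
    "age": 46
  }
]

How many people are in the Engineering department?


Scanning records for department = Engineering
  Record 2: Bea
  Record 7: Zane
Count: 2

ANSWER: 2


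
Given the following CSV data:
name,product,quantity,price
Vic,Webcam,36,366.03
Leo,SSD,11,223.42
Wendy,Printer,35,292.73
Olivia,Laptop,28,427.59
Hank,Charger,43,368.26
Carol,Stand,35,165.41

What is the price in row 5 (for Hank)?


Row 5: Hank
Column 'price' = 368.26

ANSWER: 368.26


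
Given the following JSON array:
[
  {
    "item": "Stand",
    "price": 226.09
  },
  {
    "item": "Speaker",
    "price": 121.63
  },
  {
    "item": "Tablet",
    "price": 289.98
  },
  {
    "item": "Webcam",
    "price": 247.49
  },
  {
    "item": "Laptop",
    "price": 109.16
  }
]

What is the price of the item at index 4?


Array index 4 -> Laptop
price = 109.16

ANSWER: 109.16


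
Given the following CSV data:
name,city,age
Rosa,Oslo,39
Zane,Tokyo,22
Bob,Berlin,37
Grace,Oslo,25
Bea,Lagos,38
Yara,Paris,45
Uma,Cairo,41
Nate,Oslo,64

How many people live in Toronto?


Scanning city column for 'Toronto':
Total matches: 0

ANSWER: 0


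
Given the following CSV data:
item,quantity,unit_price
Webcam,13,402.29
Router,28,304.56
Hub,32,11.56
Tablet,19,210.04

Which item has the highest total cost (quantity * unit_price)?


Computing row totals:
  Webcam: 5229.77
  Router: 8527.68
  Hub: 369.92
  Tablet: 3990.76
Maximum: Router (8527.68)

ANSWER: Router


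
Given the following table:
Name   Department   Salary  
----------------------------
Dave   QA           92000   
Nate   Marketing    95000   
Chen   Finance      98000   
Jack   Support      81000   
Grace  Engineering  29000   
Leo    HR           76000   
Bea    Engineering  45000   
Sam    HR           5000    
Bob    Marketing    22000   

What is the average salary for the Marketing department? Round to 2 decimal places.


Marketing department members:
  Nate: 95000
  Bob: 22000
Sum = 117000
Count = 2
Average = 117000 / 2 = 58500.00

ANSWER: 58500.00


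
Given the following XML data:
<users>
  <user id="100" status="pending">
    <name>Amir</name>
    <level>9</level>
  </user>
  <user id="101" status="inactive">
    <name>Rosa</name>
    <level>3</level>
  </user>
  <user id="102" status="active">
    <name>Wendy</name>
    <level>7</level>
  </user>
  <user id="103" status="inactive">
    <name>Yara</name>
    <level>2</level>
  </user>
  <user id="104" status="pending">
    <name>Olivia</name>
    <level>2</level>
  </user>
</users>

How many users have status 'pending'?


Counting users with status='pending':
  Amir (id=100) -> MATCH
  Olivia (id=104) -> MATCH
Count: 2

ANSWER: 2


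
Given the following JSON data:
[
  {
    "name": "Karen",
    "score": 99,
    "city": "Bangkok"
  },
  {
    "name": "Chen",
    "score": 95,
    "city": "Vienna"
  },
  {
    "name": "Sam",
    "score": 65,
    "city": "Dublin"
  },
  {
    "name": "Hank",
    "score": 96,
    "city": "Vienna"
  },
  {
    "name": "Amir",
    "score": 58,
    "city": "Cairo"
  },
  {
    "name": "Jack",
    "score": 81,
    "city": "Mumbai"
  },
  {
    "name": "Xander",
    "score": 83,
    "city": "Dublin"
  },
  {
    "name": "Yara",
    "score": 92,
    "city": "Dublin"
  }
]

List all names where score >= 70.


Filtering records where score >= 70:
  Karen (score=99) -> YES
  Chen (score=95) -> YES
  Sam (score=65) -> no
  Hank (score=96) -> YES
  Amir (score=58) -> no
  Jack (score=81) -> YES
  Xander (score=83) -> YES
  Yara (score=92) -> YES


ANSWER: Karen, Chen, Hank, Jack, Xander, Yara


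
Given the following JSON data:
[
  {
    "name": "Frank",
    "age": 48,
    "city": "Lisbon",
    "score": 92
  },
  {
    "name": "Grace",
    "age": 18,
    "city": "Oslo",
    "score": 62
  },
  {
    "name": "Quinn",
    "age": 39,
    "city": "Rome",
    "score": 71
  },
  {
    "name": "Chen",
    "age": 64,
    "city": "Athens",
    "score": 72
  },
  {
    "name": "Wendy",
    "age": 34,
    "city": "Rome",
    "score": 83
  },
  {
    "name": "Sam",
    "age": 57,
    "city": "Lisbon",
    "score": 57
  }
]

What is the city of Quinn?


Looking up record where name = Quinn
Record index: 2
Field 'city' = Rome

ANSWER: Rome


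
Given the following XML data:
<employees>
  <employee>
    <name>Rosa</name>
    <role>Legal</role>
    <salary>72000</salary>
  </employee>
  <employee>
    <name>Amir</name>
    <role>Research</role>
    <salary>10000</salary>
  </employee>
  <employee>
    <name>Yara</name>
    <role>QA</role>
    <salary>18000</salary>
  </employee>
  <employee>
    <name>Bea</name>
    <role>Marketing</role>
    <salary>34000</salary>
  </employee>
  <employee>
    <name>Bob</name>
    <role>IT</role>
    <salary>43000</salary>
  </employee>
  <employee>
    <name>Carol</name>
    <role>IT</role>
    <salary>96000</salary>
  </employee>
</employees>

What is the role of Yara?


Searching for <employee> with <name>Yara</name>
Found at position 3
<role>QA</role>

ANSWER: QA


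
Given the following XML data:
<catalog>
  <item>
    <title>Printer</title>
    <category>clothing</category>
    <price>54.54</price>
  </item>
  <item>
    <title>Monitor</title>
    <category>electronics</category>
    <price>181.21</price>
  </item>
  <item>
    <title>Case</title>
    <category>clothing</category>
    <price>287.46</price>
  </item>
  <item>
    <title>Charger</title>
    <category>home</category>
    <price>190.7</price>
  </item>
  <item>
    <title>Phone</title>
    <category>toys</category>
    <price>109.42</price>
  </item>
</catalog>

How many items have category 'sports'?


Scanning <item> elements for <category>sports</category>:
Count: 0

ANSWER: 0


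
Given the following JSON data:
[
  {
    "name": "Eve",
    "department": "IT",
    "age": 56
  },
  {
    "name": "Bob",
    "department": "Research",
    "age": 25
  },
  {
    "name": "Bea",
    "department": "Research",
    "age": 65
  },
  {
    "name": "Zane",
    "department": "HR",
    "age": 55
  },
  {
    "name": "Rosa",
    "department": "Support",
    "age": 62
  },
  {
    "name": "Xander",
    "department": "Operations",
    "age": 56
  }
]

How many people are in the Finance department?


Scanning records for department = Finance
  No matches found
Count: 0

ANSWER: 0


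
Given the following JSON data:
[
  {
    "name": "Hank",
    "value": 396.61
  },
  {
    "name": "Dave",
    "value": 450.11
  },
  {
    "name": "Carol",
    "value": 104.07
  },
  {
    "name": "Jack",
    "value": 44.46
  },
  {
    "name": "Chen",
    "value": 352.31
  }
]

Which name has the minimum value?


Comparing values:
  Hank: 396.61
  Dave: 450.11
  Carol: 104.07
  Jack: 44.46
  Chen: 352.31
Minimum: Jack (44.46)

ANSWER: Jack


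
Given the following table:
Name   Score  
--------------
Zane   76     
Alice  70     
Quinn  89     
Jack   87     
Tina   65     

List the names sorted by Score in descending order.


Sorting by Score (descending):
  Quinn: 89
  Jack: 87
  Zane: 76
  Alice: 70
  Tina: 65


ANSWER: Quinn, Jack, Zane, Alice, Tina


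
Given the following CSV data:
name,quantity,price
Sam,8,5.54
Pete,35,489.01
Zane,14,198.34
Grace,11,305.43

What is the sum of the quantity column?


Values in 'quantity' column:
  Row 1: 8
  Row 2: 35
  Row 3: 14
  Row 4: 11
Sum = 8 + 35 + 14 + 11 = 68

ANSWER: 68


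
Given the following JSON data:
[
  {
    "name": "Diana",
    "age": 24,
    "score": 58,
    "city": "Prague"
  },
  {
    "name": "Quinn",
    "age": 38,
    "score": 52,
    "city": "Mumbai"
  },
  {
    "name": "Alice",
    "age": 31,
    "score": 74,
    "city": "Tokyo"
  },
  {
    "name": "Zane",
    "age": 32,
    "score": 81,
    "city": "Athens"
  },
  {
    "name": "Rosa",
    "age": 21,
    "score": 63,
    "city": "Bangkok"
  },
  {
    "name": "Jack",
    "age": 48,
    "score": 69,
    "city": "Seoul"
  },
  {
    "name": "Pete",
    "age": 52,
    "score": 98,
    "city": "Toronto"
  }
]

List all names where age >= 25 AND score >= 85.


Checking both conditions:
  Diana (age=24, score=58) -> no
  Quinn (age=38, score=52) -> no
  Alice (age=31, score=74) -> no
  Zane (age=32, score=81) -> no
  Rosa (age=21, score=63) -> no
  Jack (age=48, score=69) -> no
  Pete (age=52, score=98) -> YES


ANSWER: Pete


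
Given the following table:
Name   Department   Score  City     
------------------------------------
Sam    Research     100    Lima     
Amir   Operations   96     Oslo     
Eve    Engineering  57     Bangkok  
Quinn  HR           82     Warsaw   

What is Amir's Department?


Row 2: Amir
Department = Operations

ANSWER: Operations


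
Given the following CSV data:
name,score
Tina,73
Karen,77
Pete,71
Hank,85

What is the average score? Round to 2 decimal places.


Scores: 73, 77, 71, 85
Sum = 306
Count = 4
Average = 306 / 4 = 76.50

ANSWER: 76.50


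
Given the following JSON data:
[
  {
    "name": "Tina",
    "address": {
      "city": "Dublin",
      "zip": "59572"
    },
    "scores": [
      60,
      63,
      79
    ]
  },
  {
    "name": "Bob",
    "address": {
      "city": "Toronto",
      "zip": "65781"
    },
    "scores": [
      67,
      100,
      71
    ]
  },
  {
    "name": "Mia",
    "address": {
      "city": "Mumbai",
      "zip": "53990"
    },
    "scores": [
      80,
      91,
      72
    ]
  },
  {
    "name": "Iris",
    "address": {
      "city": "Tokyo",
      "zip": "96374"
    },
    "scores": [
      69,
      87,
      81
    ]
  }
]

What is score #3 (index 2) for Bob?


Path: records[1].scores[2]
Value: 71

ANSWER: 71


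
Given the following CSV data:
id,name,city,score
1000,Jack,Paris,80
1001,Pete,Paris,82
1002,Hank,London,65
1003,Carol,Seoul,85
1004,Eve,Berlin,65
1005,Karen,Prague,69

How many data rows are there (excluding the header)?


Counting rows (excluding header):
Header: id,name,city,score
Data rows: 6

ANSWER: 6


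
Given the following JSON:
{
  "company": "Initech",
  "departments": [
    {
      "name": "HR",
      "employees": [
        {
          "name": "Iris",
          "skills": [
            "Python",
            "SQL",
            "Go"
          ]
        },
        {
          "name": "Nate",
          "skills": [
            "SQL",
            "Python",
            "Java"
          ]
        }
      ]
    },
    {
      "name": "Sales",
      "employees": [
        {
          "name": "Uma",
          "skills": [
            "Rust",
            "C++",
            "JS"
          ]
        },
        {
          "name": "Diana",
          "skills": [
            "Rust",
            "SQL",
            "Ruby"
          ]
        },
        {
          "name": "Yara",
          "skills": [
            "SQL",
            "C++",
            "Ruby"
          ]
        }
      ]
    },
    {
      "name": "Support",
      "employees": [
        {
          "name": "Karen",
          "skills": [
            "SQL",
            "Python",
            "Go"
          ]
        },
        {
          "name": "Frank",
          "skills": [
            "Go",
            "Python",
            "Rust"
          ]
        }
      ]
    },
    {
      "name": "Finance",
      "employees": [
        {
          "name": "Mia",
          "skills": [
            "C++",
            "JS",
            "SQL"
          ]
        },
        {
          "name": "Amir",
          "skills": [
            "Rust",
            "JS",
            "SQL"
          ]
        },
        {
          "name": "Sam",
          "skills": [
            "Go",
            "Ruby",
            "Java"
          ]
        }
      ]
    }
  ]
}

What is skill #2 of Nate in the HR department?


Path: departments[0].employees[1].skills[1]
Value: Python

ANSWER: Python


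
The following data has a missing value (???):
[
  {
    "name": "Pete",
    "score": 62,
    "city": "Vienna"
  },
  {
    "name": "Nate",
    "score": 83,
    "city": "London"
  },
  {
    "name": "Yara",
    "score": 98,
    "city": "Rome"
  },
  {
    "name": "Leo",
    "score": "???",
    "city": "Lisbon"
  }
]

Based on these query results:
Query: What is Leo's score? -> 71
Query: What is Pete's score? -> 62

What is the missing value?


The missing value is Leo's score
From query: Leo's score = 71

ANSWER: 71


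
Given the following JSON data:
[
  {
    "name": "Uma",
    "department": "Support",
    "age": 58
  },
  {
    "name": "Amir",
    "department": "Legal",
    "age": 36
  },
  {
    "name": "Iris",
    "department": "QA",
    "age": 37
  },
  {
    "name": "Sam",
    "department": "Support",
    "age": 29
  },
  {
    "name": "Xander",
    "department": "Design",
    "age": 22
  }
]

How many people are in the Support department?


Scanning records for department = Support
  Record 0: Uma
  Record 3: Sam
Count: 2

ANSWER: 2


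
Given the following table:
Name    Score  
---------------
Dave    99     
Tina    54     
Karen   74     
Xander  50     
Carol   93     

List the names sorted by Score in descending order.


Sorting by Score (descending):
  Dave: 99
  Carol: 93
  Karen: 74
  Tina: 54
  Xander: 50


ANSWER: Dave, Carol, Karen, Tina, Xander


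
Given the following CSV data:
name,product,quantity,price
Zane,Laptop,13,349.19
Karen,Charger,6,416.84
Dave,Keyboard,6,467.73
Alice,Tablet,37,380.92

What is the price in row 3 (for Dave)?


Row 3: Dave
Column 'price' = 467.73

ANSWER: 467.73


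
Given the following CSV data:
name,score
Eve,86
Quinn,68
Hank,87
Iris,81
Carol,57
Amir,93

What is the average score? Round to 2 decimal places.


Scores: 86, 68, 87, 81, 57, 93
Sum = 472
Count = 6
Average = 472 / 6 = 78.67

ANSWER: 78.67


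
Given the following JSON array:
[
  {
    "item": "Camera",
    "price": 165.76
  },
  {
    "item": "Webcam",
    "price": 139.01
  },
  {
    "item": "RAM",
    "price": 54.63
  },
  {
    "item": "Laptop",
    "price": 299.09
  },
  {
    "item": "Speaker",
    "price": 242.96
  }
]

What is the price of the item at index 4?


Array index 4 -> Speaker
price = 242.96

ANSWER: 242.96


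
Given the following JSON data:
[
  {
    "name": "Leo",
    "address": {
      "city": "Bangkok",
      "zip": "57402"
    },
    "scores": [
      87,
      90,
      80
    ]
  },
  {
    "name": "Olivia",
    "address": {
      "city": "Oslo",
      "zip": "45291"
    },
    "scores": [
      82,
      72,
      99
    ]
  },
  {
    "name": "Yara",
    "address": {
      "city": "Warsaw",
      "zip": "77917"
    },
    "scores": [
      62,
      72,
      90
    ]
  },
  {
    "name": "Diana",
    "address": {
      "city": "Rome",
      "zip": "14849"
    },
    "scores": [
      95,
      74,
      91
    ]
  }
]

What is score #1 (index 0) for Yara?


Path: records[2].scores[0]
Value: 62

ANSWER: 62


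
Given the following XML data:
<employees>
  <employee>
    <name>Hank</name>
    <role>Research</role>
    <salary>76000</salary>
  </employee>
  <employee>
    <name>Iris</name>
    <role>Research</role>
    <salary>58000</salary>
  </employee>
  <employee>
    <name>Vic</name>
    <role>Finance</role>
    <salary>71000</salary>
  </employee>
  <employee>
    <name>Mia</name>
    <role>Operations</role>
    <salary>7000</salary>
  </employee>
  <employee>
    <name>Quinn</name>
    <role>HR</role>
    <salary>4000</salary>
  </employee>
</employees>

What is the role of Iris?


Searching for <employee> with <name>Iris</name>
Found at position 2
<role>Research</role>

ANSWER: Research


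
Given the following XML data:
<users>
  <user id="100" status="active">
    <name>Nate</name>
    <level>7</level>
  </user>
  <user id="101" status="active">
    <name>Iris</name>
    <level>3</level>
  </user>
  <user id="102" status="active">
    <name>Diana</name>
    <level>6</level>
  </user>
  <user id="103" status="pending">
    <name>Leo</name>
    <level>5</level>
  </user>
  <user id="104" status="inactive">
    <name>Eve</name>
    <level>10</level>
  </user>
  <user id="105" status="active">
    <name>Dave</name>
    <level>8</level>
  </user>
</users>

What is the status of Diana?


Finding user with name = Diana
user id="102" status="active"

ANSWER: active


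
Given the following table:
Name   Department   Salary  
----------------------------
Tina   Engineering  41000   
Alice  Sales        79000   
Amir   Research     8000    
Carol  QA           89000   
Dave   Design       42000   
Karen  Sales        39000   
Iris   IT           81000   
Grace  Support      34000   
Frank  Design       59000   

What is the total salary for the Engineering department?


Engineering department members:
  Tina: 41000
Total = 41000 = 41000

ANSWER: 41000


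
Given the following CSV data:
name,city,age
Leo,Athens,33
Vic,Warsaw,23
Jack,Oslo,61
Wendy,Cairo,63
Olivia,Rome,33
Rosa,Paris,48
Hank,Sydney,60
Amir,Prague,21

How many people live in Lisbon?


Scanning city column for 'Lisbon':
Total matches: 0

ANSWER: 0


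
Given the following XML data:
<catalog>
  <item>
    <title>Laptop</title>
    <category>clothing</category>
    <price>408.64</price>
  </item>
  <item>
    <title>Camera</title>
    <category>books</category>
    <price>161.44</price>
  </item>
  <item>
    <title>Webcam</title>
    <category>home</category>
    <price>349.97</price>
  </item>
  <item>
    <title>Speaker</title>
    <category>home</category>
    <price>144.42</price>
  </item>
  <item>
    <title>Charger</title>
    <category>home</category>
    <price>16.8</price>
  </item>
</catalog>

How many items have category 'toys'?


Scanning <item> elements for <category>toys</category>:
Count: 0

ANSWER: 0


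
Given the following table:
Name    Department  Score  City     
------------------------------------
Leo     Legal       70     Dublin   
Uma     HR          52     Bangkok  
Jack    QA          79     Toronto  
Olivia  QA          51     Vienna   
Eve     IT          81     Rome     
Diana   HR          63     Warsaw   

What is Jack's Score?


Row 3: Jack
Score = 79

ANSWER: 79


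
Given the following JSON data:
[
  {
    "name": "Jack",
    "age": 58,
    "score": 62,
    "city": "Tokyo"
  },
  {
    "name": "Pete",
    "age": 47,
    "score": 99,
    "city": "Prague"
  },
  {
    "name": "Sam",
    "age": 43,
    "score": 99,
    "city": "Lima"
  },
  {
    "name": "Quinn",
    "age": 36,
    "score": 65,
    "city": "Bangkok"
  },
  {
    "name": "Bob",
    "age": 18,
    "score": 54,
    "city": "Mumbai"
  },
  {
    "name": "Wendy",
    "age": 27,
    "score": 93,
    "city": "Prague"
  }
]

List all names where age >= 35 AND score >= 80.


Checking both conditions:
  Jack (age=58, score=62) -> no
  Pete (age=47, score=99) -> YES
  Sam (age=43, score=99) -> YES
  Quinn (age=36, score=65) -> no
  Bob (age=18, score=54) -> no
  Wendy (age=27, score=93) -> no


ANSWER: Pete, Sam


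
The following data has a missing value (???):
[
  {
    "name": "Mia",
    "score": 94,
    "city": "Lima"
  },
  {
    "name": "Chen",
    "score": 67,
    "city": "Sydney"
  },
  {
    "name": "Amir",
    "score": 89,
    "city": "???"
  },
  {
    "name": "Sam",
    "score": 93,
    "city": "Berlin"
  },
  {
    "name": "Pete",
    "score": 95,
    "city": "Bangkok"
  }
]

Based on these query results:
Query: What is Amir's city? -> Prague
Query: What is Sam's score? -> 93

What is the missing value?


The missing value is Amir's city
From query: Amir's city = Prague

ANSWER: Prague


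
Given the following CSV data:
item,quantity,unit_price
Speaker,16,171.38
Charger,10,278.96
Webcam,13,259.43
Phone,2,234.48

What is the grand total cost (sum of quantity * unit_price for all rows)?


Computing row totals:
  Speaker: 16 * 171.38 = 2742.08
  Charger: 10 * 278.96 = 2789.6
  Webcam: 13 * 259.43 = 3372.59
  Phone: 2 * 234.48 = 468.96
Grand total = 2742.08 + 2789.6 + 3372.59 + 468.96 = 9373.23

ANSWER: 9373.23


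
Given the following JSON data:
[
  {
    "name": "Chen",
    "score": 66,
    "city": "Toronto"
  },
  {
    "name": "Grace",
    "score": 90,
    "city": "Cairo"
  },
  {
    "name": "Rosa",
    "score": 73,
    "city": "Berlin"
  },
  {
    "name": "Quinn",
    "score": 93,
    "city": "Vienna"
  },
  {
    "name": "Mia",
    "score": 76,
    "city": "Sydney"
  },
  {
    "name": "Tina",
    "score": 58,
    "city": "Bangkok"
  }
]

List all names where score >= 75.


Filtering records where score >= 75:
  Chen (score=66) -> no
  Grace (score=90) -> YES
  Rosa (score=73) -> no
  Quinn (score=93) -> YES
  Mia (score=76) -> YES
  Tina (score=58) -> no


ANSWER: Grace, Quinn, Mia


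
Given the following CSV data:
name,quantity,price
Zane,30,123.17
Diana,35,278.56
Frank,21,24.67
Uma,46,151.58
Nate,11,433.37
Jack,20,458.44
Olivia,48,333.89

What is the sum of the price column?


Values in 'price' column:
  Row 1: 123.17
  Row 2: 278.56
  Row 3: 24.67
  Row 4: 151.58
  Row 5: 433.37
  Row 6: 458.44
  Row 7: 333.89
Sum = 123.17 + 278.56 + 24.67 + 151.58 + 433.37 + 458.44 + 333.89 = 1803.68

ANSWER: 1803.68


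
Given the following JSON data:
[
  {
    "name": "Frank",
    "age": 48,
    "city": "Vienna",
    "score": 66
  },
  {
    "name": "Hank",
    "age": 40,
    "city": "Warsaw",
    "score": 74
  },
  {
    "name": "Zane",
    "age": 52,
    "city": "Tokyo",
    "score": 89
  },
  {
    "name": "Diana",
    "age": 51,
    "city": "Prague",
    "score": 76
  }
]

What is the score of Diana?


Looking up record where name = Diana
Record index: 3
Field 'score' = 76

ANSWER: 76


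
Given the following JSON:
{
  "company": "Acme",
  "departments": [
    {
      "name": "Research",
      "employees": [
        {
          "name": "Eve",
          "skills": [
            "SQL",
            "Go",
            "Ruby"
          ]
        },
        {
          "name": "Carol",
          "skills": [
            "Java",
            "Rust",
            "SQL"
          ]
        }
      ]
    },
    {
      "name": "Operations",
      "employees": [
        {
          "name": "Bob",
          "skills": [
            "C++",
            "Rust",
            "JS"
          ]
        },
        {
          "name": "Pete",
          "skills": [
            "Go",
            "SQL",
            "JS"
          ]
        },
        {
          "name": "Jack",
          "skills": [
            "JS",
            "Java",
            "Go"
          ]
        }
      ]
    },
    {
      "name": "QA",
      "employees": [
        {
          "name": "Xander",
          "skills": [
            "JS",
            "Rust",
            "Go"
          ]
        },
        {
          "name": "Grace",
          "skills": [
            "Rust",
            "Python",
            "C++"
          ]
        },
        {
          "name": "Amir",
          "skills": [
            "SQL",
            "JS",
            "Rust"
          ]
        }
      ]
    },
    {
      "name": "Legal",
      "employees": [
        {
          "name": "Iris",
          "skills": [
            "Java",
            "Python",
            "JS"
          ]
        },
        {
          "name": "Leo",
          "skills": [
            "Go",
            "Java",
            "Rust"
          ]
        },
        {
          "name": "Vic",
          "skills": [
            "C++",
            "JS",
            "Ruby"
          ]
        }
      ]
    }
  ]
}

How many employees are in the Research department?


Path: departments[0].employees
Count: 2

ANSWER: 2
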